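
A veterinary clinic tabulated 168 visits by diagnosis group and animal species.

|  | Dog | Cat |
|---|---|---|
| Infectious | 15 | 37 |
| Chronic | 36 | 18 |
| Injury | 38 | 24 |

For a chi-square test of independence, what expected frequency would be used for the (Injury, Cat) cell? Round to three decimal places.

Row total (Injury) = 62; column total (Cat) = 79; grand total N = 168.
Expected count = (row total × column total) / N = 62 × 79 / 168 = 29.155.

29.155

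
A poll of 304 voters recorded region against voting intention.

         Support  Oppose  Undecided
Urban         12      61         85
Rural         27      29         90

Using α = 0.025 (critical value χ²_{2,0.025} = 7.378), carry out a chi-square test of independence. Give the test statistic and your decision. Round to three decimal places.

Row totals: 158, 146. Column totals: 39, 90, 175. Grand total N = 304.
Expected counts (row total × column total / N):
  Urban, Support: 158×39/304 = 20.2697
  Urban, Oppose: 158×90/304 = 46.7763
  Urban, Undecided: 158×175/304 = 90.9539
  Rural, Support: 146×39/304 = 18.7303
  Rural, Oppose: 146×90/304 = 43.2237
  Rural, Undecided: 146×175/304 = 84.0461
Contributions (O − E)²/E:
  (12 − 20.2697)²/20.2697 = 3.3739
  (61 − 46.7763)²/46.7763 = 4.3251
  (85 − 90.9539)²/90.9539 = 0.3897
  (27 − 18.7303)²/18.7303 = 3.6512
  (29 − 43.2237)²/43.2237 = 4.6806
  (90 − 84.0461)²/84.0461 = 0.4218
χ² = 3.3739 + 4.3251 + 0.3897 + 3.6512 + 4.6806 + 0.4218 = 16.842
df = (2−1)(3−1) = 2. Since 16.842 > 7.378, reject the null hypothesis of independence at α = 0.025.

16.842; reject H₀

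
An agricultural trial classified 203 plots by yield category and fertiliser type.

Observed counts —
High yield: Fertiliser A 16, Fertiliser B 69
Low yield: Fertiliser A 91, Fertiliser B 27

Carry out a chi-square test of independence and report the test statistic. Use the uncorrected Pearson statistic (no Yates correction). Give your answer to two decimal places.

Row totals: 85, 118. Column totals: 107, 96. Grand total N = 203.
Expected counts (row total × column total / N):
  High yield, Fertiliser A: 85×107/203 = 44.803
  High yield, Fertiliser B: 85×96/203 = 40.197
  Low yield, Fertiliser A: 118×107/203 = 62.197
  Low yield, Fertiliser B: 118×96/203 = 55.803
Contributions (O − E)²/E:
  (16 − 44.803)²/44.803 = 18.5169
  (69 − 40.197)²/40.197 = 20.6387
  (91 − 62.197)²/62.197 = 13.3385
  (27 − 55.803)²/55.803 = 14.8668
χ² = 18.5169 + 20.6387 + 13.3385 + 14.8668 = 67.36

67.36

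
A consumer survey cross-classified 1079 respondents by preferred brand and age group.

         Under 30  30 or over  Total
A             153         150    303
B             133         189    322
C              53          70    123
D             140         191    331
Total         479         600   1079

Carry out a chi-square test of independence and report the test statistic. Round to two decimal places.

Grand total N = 1079.
Expected counts (row total × column total / N):
  A, Under 30: 303×479/1079 = 134.511
  A, 30 or over: 303×600/1079 = 168.489
  B, Under 30: 322×479/1079 = 142.945
  B, 30 or over: 322×600/1079 = 179.055
  C, Under 30: 123×479/1079 = 54.603
  C, 30 or over: 123×600/1079 = 68.397
  D, Under 30: 331×479/1079 = 146.941
  D, 30 or over: 331×600/1079 = 184.059
Contributions (O − E)²/E:
  (153 − 134.511)²/134.511 = 2.5414
  (150 − 168.489)²/168.489 = 2.0289
  (133 − 142.945)²/142.945 = 0.6919
  (189 − 179.055)²/179.055 = 0.5524
  (53 − 54.603)²/54.603 = 0.0471
  (70 − 68.397)²/68.397 = 0.0376
  (140 − 146.941)²/146.941 = 0.3279
  (191 − 184.059)²/184.059 = 0.2618
χ² = 2.5414 + 2.0289 + 0.6919 + 0.5524 + 0.0471 + 0.0376 + 0.3279 + 0.2618 = 6.49

6.49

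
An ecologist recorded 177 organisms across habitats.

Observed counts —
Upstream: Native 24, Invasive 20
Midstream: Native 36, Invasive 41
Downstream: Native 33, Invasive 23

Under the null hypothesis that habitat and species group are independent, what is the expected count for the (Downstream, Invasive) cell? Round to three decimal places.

Row total (Downstream) = 56; column total (Invasive) = 84; grand total N = 177.
Expected count = (row total × column total) / N = 56 × 84 / 177 = 26.576.

26.576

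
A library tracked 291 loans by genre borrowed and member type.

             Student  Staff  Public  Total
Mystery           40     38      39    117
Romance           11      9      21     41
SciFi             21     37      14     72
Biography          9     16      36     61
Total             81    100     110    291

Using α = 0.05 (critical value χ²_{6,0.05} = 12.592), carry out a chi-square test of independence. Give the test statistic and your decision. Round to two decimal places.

Grand total N = 291.
Expected counts (row total × column total / N):
  Mystery, Student: 117×81/291 = 32.567
  Mystery, Staff: 117×100/291 = 40.206
  Mystery, Public: 117×110/291 = 44.227
  Romance, Student: 41×81/291 = 11.412
  Romance, Staff: 41×100/291 = 14.089
  Romance, Public: 41×110/291 = 15.498
  SciFi, Student: 72×81/291 = 20.041
  SciFi, Staff: 72×100/291 = 24.742
  SciFi, Public: 72×110/291 = 27.216
  Biography, Student: 61×81/291 = 16.979
  Biography, Staff: 61×100/291 = 20.962
  Biography, Public: 61×110/291 = 23.058
Contributions (O − E)²/E:
  (40 − 32.567)²/32.567 = 1.6965
  (38 − 40.206)²/40.206 = 0.1210
  (39 − 44.227)²/44.227 = 0.6178
  (11 − 11.412)²/11.412 = 0.0149
  (9 − 14.089)²/14.089 = 1.8382
  (21 − 15.498)²/15.498 = 1.9533
  (21 − 20.041)²/20.041 = 0.0459
  (37 − 24.742)²/24.742 = 6.0730
  (14 − 27.216)²/27.216 = 6.4176
  (9 − 16.979)²/16.979 = 3.7496
  (16 − 20.962)²/20.962 = 1.1746
  (36 − 23.058)²/23.058 = 7.2641
χ² = 1.6965 + 0.1210 + 0.6178 + 0.0149 + 1.8382 + 1.9533 + 0.0459 + 6.0730 + 6.4176 + 3.7496 + 1.1746 + 7.2641 = 30.97
df = (4−1)(3−1) = 6. Since 30.97 > 12.592, reject the null hypothesis of independence at α = 0.05.

30.97; reject H₀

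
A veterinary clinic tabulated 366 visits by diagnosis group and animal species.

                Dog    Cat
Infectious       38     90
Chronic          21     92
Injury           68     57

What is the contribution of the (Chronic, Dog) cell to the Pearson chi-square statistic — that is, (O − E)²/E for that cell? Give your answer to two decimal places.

Row total (Chronic) = 113; column total (Dog) = 127; N = 366.
Expected count E = 113 × 127 / 366 = 39.210.
Contribution = (O − E)²/E = (21 − 39.210)² / 39.210 = 8.46.

8.46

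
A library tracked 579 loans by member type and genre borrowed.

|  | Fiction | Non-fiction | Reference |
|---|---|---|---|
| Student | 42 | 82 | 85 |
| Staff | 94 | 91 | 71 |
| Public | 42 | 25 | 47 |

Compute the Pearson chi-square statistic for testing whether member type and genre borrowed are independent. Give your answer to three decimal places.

Row totals: 209, 256, 114. Column totals: 178, 198, 203. Grand total N = 579.
Expected counts (row total × column total / N):
  Student, Fiction: 209×178/579 = 64.25216
  Student, Non-fiction: 209×198/579 = 71.47150
  Student, Reference: 209×203/579 = 73.27634
  Staff, Fiction: 256×178/579 = 78.70121
  Staff, Non-fiction: 256×198/579 = 87.54404
  Staff, Reference: 256×203/579 = 89.75475
  Public, Fiction: 114×178/579 = 35.04663
  Public, Non-fiction: 114×198/579 = 38.98446
  Public, Reference: 114×203/579 = 39.96891
Contributions (O − E)²/E:
  (42 − 64.25216)²/64.25216 = 7.7065
  (82 − 71.47150)²/71.47150 = 1.5510
  (85 − 73.27634)²/73.27634 = 1.8757
  (94 − 78.70121)²/78.70121 = 2.9739
  (91 − 87.54404)²/87.54404 = 0.1364
  (71 − 89.75475)²/89.75475 = 3.9189
  (42 − 35.04663)²/35.04663 = 1.3796
  (25 − 38.98446)²/38.98446 = 5.0165
  (47 − 39.96891)²/39.96891 = 1.2369
χ² = 7.7065 + 1.5510 + 1.8757 + 2.9739 + 0.1364 + 3.9189 + 1.3796 + 5.0165 + 1.2369 = 25.795

25.795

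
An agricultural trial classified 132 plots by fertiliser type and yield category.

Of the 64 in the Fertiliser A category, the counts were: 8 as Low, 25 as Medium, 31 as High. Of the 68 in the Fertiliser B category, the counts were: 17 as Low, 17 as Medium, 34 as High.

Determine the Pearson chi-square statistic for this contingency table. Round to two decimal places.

Row totals: 64, 68. Column totals: 25, 42, 65. Grand total N = 132.
Expected counts (row total × column total / N):
  Fertiliser A, Low: 64×25/132 = 12.1212
  Fertiliser A, Medium: 64×42/132 = 20.3636
  Fertiliser A, High: 64×65/132 = 31.5152
  Fertiliser B, Low: 68×25/132 = 12.8788
  Fertiliser B, Medium: 68×42/132 = 21.6364
  Fertiliser B, High: 68×65/132 = 33.4848
Contributions (O − E)²/E:
  (8 − 12.1212)²/12.1212 = 1.4012
  (25 − 20.3636)²/20.3636 = 1.0556
  (31 − 31.5152)²/31.5152 = 0.0084
  (17 − 12.8788)²/12.8788 = 1.3188
  (17 − 21.6364)²/21.6364 = 0.9935
  (34 − 33.4848)²/33.4848 = 0.0079
χ² = 1.4012 + 1.0556 + 0.0084 + 1.3188 + 0.9935 + 0.0079 = 4.79

4.79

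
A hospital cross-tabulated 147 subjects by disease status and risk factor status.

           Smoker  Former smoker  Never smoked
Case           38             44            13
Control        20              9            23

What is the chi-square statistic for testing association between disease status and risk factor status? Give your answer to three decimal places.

20.667

Row totals: 95, 52. Column totals: 58, 53, 36. Grand total N = 147.
Expected counts (row total × column total / N):
  Case, Smoker: 95×58/147 = 37.4830
  Case, Former smoker: 95×53/147 = 34.2517
  Case, Never smoked: 95×36/147 = 23.2653
  Control, Smoker: 52×58/147 = 20.5170
  Control, Former smoker: 52×53/147 = 18.7483
  Control, Never smoked: 52×36/147 = 12.7347
Contributions (O − E)²/E:
  (38 − 37.4830)²/37.4830 = 0.0071
  (44 − 34.2517)²/34.2517 = 2.7744
  (13 − 23.2653)²/23.2653 = 4.5293
  (20 − 20.5170)²/20.5170 = 0.0130
  (9 − 18.7483)²/18.7483 = 5.0687
  (23 − 12.7347)²/12.7347 = 8.2747
χ² = 0.0071 + 2.7744 + 4.5293 + 0.0130 + 5.0687 + 8.2747 = 20.667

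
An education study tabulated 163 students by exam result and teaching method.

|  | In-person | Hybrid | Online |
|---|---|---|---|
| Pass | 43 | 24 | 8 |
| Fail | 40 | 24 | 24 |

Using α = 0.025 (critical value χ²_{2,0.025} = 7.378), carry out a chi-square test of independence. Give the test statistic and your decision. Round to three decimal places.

7.117; fail to reject H₀

Row totals: 75, 88. Column totals: 83, 48, 32. Grand total N = 163.
Expected counts (row total × column total / N):
  Pass, In-person: 75×83/163 = 38.1902
  Pass, Hybrid: 75×48/163 = 22.0859
  Pass, Online: 75×32/163 = 14.7239
  Fail, In-person: 88×83/163 = 44.8098
  Fail, Hybrid: 88×48/163 = 25.9141
  Fail, Online: 88×32/163 = 17.2761
Contributions (O − E)²/E:
  (43 − 38.1902)²/38.1902 = 0.6058
  (24 − 22.0859)²/22.0859 = 0.1659
  (8 − 14.7239)²/14.7239 = 3.0706
  (40 − 44.8098)²/44.8098 = 0.5163
  (24 − 25.9141)²/25.9141 = 0.1414
  (24 − 17.2761)²/17.2761 = 2.6170
χ² = 0.6058 + 0.1659 + 3.0706 + 0.5163 + 0.1414 + 2.6170 = 7.117
df = (2−1)(3−1) = 2. Since 7.117 < 7.378, fail to reject the null hypothesis of independence at α = 0.025.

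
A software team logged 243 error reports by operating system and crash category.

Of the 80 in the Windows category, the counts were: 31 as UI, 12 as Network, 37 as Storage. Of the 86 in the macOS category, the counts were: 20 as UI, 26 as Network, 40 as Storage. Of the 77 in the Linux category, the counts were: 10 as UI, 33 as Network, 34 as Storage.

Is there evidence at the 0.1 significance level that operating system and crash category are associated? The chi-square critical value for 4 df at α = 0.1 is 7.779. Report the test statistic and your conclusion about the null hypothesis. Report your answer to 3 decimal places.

Row totals: 80, 86, 77. Column totals: 61, 71, 111. Grand total N = 243.
Expected counts (row total × column total / N):
  Windows, UI: 80×61/243 = 20.0823
  Windows, Network: 80×71/243 = 23.3745
  Windows, Storage: 80×111/243 = 36.5432
  macOS, UI: 86×61/243 = 21.5885
  macOS, Network: 86×71/243 = 25.1276
  macOS, Storage: 86×111/243 = 39.2840
  Linux, UI: 77×61/243 = 19.3292
  Linux, Network: 77×71/243 = 22.4979
  Linux, Storage: 77×111/243 = 35.1728
Contributions (O − E)²/E:
  (31 − 20.0823)²/20.0823 = 5.9354
  (12 − 23.3745)²/23.3745 = 5.5351
  (37 − 36.5432)²/36.5432 = 0.0057
  (20 − 21.5885)²/21.5885 = 0.1169
  (26 − 25.1276)²/25.1276 = 0.0303
  (40 − 39.2840)²/39.2840 = 0.0130
  (10 − 19.3292)²/19.3292 = 4.5027
  (33 − 22.4979)²/22.4979 = 4.9024
  (34 − 35.1728)²/35.1728 = 0.0391
χ² = 5.9354 + 5.5351 + 0.0057 + 0.1169 + 0.0303 + 0.0130 + 4.5027 + 4.9024 + 0.0391 = 21.081
df = (3−1)(3−1) = 4. Since 21.081 > 7.779, reject the null hypothesis of independence at α = 0.1.

21.081; reject H₀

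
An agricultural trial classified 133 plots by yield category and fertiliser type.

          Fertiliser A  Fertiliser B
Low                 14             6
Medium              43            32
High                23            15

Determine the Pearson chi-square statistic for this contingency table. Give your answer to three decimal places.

Row totals: 20, 75, 38. Column totals: 80, 53. Grand total N = 133.
Expected counts (row total × column total / N):
  Low, Fertiliser A: 20×80/133 = 12.0301
  Low, Fertiliser B: 20×53/133 = 7.9699
  Medium, Fertiliser A: 75×80/133 = 45.1128
  Medium, Fertiliser B: 75×53/133 = 29.8872
  High, Fertiliser A: 38×80/133 = 22.8571
  High, Fertiliser B: 38×53/133 = 15.1429
Contributions (O − E)²/E:
  (14 − 12.0301)²/12.0301 = 0.3226
  (6 − 7.9699)²/7.9699 = 0.4869
  (43 − 45.1128)²/45.1128 = 0.0990
  (32 − 29.8872)²/29.8872 = 0.1494
  (23 − 22.8571)²/22.8571 = 0.0009
  (15 − 15.1429)²/15.1429 = 0.0013
χ² = 0.3226 + 0.4869 + 0.0990 + 0.1494 + 0.0009 + 0.0013 = 1.060

1.060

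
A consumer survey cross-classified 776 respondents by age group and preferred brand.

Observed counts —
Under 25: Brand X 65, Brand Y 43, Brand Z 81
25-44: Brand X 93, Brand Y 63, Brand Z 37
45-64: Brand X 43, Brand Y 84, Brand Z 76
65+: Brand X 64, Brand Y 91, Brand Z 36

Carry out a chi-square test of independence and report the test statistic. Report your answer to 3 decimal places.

Row totals: 189, 193, 203, 191. Column totals: 265, 281, 230. Grand total N = 776.
Expected counts (row total × column total / N):
  Under 25, Brand X: 189×265/776 = 64.5425
  Under 25, Brand Y: 189×281/776 = 68.4394
  Under 25, Brand Z: 189×230/776 = 56.0180
  25-44, Brand X: 193×265/776 = 65.9085
  25-44, Brand Y: 193×281/776 = 69.8879
  25-44, Brand Z: 193×230/776 = 57.2036
  45-64, Brand X: 203×265/776 = 69.3235
  45-64, Brand Y: 203×281/776 = 73.5090
  45-64, Brand Z: 203×230/776 = 60.1675
  65+, Brand X: 191×265/776 = 65.2255
  65+, Brand Y: 191×281/776 = 69.1637
  65+, Brand Z: 191×230/776 = 56.6108
Contributions (O − E)²/E:
  (65 − 64.5425)²/64.5425 = 0.0032
  (43 − 68.4394)²/68.4394 = 9.4560
  (81 − 56.0180)²/56.0180 = 11.1411
  (93 − 65.9085)²/65.9085 = 11.1359
  (63 − 69.8879)²/69.8879 = 0.6788
  (37 − 57.2036)²/57.2036 = 7.1357
  (43 − 69.3235)²/69.3235 = 9.9956
  (84 − 73.5090)²/73.5090 = 1.4972
  (76 − 60.1675)²/60.1675 = 4.1662
  (64 − 65.2255)²/65.2255 = 0.0230
  (91 − 69.1637)²/69.1637 = 6.8941
  (36 − 56.6108)²/56.6108 = 7.5040
χ² = 0.0032 + 9.4560 + 11.1411 + 11.1359 + 0.6788 + 7.1357 + 9.9956 + 1.4972 + 4.1662 + 0.0230 + 6.8941 + 7.5040 = 69.631

69.631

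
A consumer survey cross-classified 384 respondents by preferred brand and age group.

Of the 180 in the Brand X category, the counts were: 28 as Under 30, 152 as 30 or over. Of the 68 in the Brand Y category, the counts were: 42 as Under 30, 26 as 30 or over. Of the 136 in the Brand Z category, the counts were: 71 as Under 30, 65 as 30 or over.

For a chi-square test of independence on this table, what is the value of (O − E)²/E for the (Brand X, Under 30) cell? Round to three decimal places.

Row total (Brand X) = 180; column total (Under 30) = 141; N = 384.
Expected count E = 180 × 141 / 384 = 66.0938.
Contribution = (O − E)²/E = (28 − 66.0938)² / 66.0938 = 21.956.

21.956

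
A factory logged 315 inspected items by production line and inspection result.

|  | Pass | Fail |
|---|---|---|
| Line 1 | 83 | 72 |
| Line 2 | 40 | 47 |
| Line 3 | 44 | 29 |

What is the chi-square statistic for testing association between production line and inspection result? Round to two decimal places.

Row totals: 155, 87, 73. Column totals: 167, 148. Grand total N = 315.
Expected counts (row total × column total / N):
  Line 1, Pass: 155×167/315 = 82.175
  Line 1, Fail: 155×148/315 = 72.825
  Line 2, Pass: 87×167/315 = 46.124
  Line 2, Fail: 87×148/315 = 40.876
  Line 3, Pass: 73×167/315 = 38.702
  Line 3, Fail: 73×148/315 = 34.298
Contributions (O − E)²/E:
  (83 − 82.175)²/82.175 = 0.0083
  (72 − 72.825)²/72.825 = 0.0093
  (40 − 46.124)²/46.124 = 0.8131
  (47 − 40.876)²/40.876 = 0.9175
  (44 − 38.702)²/38.702 = 0.7253
  (29 − 34.298)²/34.298 = 0.8184
χ² = 0.0083 + 0.0093 + 0.8131 + 0.9175 + 0.7253 + 0.8184 = 3.29

3.29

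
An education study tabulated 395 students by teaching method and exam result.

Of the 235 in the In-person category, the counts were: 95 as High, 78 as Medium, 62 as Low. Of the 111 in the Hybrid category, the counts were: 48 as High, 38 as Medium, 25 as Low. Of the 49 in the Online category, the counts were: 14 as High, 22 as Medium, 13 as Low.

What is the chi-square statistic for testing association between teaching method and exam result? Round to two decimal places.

4.00

Row totals: 235, 111, 49. Column totals: 157, 138, 100. Grand total N = 395.
Expected counts (row total × column total / N):
  In-person, High: 235×157/395 = 93.405
  In-person, Medium: 235×138/395 = 82.101
  In-person, Low: 235×100/395 = 59.494
  Hybrid, High: 111×157/395 = 44.119
  Hybrid, Medium: 111×138/395 = 38.780
  Hybrid, Low: 111×100/395 = 28.101
  Online, High: 49×157/395 = 19.476
  Online, Medium: 49×138/395 = 17.119
  Online, Low: 49×100/395 = 12.405
Contributions (O − E)²/E:
  (95 − 93.405)²/93.405 = 0.0272
  (78 − 82.101)²/82.101 = 0.2048
  (62 − 59.494)²/59.494 = 0.1056
  (48 − 44.119)²/44.119 = 0.3414
  (38 − 38.780)²/38.780 = 0.0157
  (25 − 28.101)²/28.101 = 0.3422
  (14 − 19.476)²/19.476 = 1.5397
  (22 − 17.119)²/17.119 = 1.3917
  (13 − 12.405)²/12.405 = 0.0285
χ² = 0.0272 + 0.2048 + 0.1056 + 0.3414 + 0.0157 + 0.3422 + 1.5397 + 1.3917 + 0.0285 = 4.00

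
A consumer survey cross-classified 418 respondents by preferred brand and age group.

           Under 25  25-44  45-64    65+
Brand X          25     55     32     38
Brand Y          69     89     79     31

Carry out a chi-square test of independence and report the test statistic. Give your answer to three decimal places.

17.302

Row totals: 150, 268. Column totals: 94, 144, 111, 69. Grand total N = 418.
Expected counts (row total × column total / N):
  Brand X, Under 25: 150×94/418 = 33.7321
  Brand X, 25-44: 150×144/418 = 51.6746
  Brand X, 45-64: 150×111/418 = 39.8325
  Brand X, 65+: 150×69/418 = 24.7608
  Brand Y, Under 25: 268×94/418 = 60.2679
  Brand Y, 25-44: 268×144/418 = 92.3254
  Brand Y, 45-64: 268×111/418 = 71.1675
  Brand Y, 65+: 268×69/418 = 44.2392
Contributions (O − E)²/E:
  (25 − 33.7321)²/33.7321 = 2.2604
  (55 − 51.6746)²/51.6746 = 0.2140
  (32 − 39.8325)²/39.8325 = 1.5402
  (38 − 24.7608)²/24.7608 = 7.0788
  (69 − 60.2679)²/60.2679 = 1.2652
  (89 − 92.3254)²/92.3254 = 0.1198
  (79 − 71.1675)²/71.1675 = 0.8620
  (31 − 44.2392)²/44.2392 = 3.9620
χ² = 2.2604 + 0.2140 + 1.5402 + 7.0788 + 1.2652 + 0.1198 + 0.8620 + 3.9620 = 17.302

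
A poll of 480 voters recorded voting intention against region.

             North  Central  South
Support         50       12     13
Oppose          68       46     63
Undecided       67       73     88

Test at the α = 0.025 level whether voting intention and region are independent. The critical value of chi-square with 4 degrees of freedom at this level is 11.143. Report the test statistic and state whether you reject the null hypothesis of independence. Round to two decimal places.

Row totals: 75, 177, 228. Column totals: 185, 131, 164. Grand total N = 480.
Expected counts (row total × column total / N):
  Support, North: 75×185/480 = 28.906
  Support, Central: 75×131/480 = 20.469
  Support, South: 75×164/480 = 25.625
  Oppose, North: 177×185/480 = 68.219
  Oppose, Central: 177×131/480 = 48.306
  Oppose, South: 177×164/480 = 60.475
  Undecided, North: 228×185/480 = 87.875
  Undecided, Central: 228×131/480 = 62.225
  Undecided, South: 228×164/480 = 77.900
Contributions (O − E)²/E:
  (50 − 28.906)²/28.906 = 15.3932
  (12 − 20.469)²/20.469 = 3.5040
  (13 − 25.625)²/25.625 = 6.2201
  (68 − 68.219)²/68.219 = 0.0007
  (46 − 48.306)²/48.306 = 0.1101
  (63 − 60.475)²/60.475 = 0.1054
  (67 − 87.875)²/87.875 = 4.9589
  (73 − 62.225)²/62.225 = 1.8658
  (88 − 77.900)²/77.900 = 1.3095
χ² = 15.3932 + 3.5040 + 6.2201 + 0.0007 + 0.1101 + 0.1054 + 4.9589 + 1.8658 + 1.3095 = 33.47
df = (3−1)(3−1) = 4. Since 33.47 > 11.143, reject the null hypothesis of independence at α = 0.025.

33.47; reject H₀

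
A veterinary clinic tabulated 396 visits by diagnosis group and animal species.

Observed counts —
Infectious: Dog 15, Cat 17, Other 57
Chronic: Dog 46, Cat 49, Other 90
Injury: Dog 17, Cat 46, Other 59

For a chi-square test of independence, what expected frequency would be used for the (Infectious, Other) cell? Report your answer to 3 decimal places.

Row total (Infectious) = 89; column total (Other) = 206; grand total N = 396.
Expected count = (row total × column total) / N = 89 × 206 / 396 = 46.298.

46.298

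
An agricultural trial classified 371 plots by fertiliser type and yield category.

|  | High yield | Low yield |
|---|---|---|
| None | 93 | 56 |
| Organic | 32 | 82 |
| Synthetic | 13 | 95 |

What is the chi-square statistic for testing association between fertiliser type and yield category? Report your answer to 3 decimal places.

73.896

Row totals: 149, 114, 108. Column totals: 138, 233. Grand total N = 371.
Expected counts (row total × column total / N):
  None, High yield: 149×138/371 = 55.4232
  None, Low yield: 149×233/371 = 93.5768
  Organic, High yield: 114×138/371 = 42.4043
  Organic, Low yield: 114×233/371 = 71.5957
  Synthetic, High yield: 108×138/371 = 40.1725
  Synthetic, Low yield: 108×233/371 = 67.8275
Contributions (O − E)²/E:
  (93 − 55.4232)²/55.4232 = 25.4770
  (56 − 93.5768)²/93.5768 = 15.0894
  (32 − 42.4043)²/42.4043 = 2.5528
  (82 − 71.5957)²/71.5957 = 1.5120
  (13 − 40.1725)²/40.1725 = 18.3794
  (95 − 67.8275)²/67.8275 = 10.8856
χ² = 25.4770 + 15.0894 + 2.5528 + 1.5120 + 18.3794 + 10.8856 = 73.896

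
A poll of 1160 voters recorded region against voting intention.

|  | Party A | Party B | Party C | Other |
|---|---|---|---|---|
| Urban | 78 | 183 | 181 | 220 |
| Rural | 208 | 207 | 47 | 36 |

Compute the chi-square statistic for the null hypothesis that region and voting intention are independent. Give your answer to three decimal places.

253.452

Row totals: 662, 498. Column totals: 286, 390, 228, 256. Grand total N = 1160.
Expected counts (row total × column total / N):
  Urban, Party A: 662×286/1160 = 163.2172
  Urban, Party B: 662×390/1160 = 222.5690
  Urban, Party C: 662×228/1160 = 130.1172
  Urban, Other: 662×256/1160 = 146.0966
  Rural, Party A: 498×286/1160 = 122.7828
  Rural, Party B: 498×390/1160 = 167.4310
  Rural, Party C: 498×228/1160 = 97.8828
  Rural, Other: 498×256/1160 = 109.9034
Contributions (O − E)²/E:
  (78 − 163.2172)²/163.2172 = 44.4927
  (183 − 222.5690)²/222.5690 = 7.0347
  (181 − 130.1172)²/130.1172 = 19.8979
  (220 − 146.0966)²/146.0966 = 37.3843
  (208 − 122.7828)²/122.7828 = 59.1449
  (207 − 167.4310)²/167.4310 = 9.3513
  (47 − 97.8828)²/97.8828 = 26.4506
  (36 − 109.9034)²/109.9034 = 49.6956
χ² = 44.4927 + 7.0347 + 19.8979 + 37.3843 + 59.1449 + 9.3513 + 26.4506 + 49.6956 = 253.452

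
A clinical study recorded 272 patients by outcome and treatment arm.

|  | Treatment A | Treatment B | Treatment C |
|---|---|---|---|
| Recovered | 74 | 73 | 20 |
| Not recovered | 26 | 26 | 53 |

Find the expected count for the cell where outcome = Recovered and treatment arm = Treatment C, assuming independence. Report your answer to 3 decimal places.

44.820

Row total (Recovered) = 167; column total (Treatment C) = 73; grand total N = 272.
Expected count = (row total × column total) / N = 167 × 73 / 272 = 44.820.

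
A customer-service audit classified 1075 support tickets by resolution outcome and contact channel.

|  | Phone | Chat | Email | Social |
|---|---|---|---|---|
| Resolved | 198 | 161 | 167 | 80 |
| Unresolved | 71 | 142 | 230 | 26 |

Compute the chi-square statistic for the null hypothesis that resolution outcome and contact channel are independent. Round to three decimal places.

Row totals: 606, 469. Column totals: 269, 303, 397, 106. Grand total N = 1075.
Expected counts (row total × column total / N):
  Resolved, Phone: 606×269/1075 = 151.6409
  Resolved, Chat: 606×303/1075 = 170.8074
  Resolved, Email: 606×397/1075 = 223.7972
  Resolved, Social: 606×106/1075 = 59.7544
  Unresolved, Phone: 469×269/1075 = 117.3591
  Unresolved, Chat: 469×303/1075 = 132.1926
  Unresolved, Email: 469×397/1075 = 173.2028
  Unresolved, Social: 469×106/1075 = 46.2456
Contributions (O − E)²/E:
  (198 − 151.6409)²/151.6409 = 14.1727
  (161 − 170.8074)²/170.8074 = 0.5631
  (167 − 223.7972)²/223.7972 = 14.4145
  (80 − 59.7544)²/59.7544 = 6.8595
  (71 − 117.3591)²/117.3591 = 18.3127
  (142 − 132.1926)²/132.1926 = 0.7276
  (230 − 173.2028)²/173.2028 = 18.6251
  (26 − 46.2456)²/46.2456 = 8.8632
χ² = 14.1727 + 0.5631 + 14.4145 + 6.8595 + 18.3127 + 0.7276 + 18.6251 + 8.8632 = 82.538

82.538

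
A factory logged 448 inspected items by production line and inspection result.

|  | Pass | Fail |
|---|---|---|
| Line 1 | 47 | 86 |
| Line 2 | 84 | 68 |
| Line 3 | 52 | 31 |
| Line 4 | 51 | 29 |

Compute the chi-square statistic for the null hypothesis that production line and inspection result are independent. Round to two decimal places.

23.64

Row totals: 133, 152, 83, 80. Column totals: 234, 214. Grand total N = 448.
Expected counts (row total × column total / N):
  Line 1, Pass: 133×234/448 = 69.469
  Line 1, Fail: 133×214/448 = 63.531
  Line 2, Pass: 152×234/448 = 79.393
  Line 2, Fail: 152×214/448 = 72.607
  Line 3, Pass: 83×234/448 = 43.353
  Line 3, Fail: 83×214/448 = 39.647
  Line 4, Pass: 80×234/448 = 41.786
  Line 4, Fail: 80×214/448 = 38.214
Contributions (O − E)²/E:
  (47 − 69.469)²/69.469 = 7.2674
  (86 − 63.531)²/63.531 = 7.9466
  (84 − 79.393)²/79.393 = 0.2673
  (68 − 72.607)²/72.607 = 0.2923
  (52 − 43.353)²/43.353 = 1.7247
  (31 − 39.647)²/39.647 = 1.8859
  (51 − 41.786)²/41.786 = 2.0317
  (29 − 38.214)²/38.214 = 2.2216
χ² = 7.2674 + 7.9466 + 0.2673 + 0.2923 + 1.7247 + 1.8859 + 2.0317 + 2.2216 = 23.64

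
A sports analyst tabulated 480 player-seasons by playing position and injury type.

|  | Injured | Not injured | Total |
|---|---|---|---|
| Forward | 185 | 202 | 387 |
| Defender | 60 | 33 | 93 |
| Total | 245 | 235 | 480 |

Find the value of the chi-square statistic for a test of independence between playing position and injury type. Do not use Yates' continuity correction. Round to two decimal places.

8.38

Grand total N = 480.
Expected counts (row total × column total / N):
  Forward, Injured: 387×245/480 = 197.531
  Forward, Not injured: 387×235/480 = 189.469
  Defender, Injured: 93×245/480 = 47.469
  Defender, Not injured: 93×235/480 = 45.531
Contributions (O − E)²/E:
  (185 − 197.531)²/197.531 = 0.7949
  (202 − 189.469)²/189.469 = 0.8288
  (60 − 47.469)²/47.469 = 3.3080
  (33 − 45.531)²/45.531 = 3.4488
χ² = 0.7949 + 0.8288 + 3.3080 + 3.4488 = 8.38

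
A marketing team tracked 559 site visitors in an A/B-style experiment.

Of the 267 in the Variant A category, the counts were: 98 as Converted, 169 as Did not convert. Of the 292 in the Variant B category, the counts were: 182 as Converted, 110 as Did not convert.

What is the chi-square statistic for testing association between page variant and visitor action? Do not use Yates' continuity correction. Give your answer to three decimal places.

36.632

Row totals: 267, 292. Column totals: 280, 279. Grand total N = 559.
Expected counts (row total × column total / N):
  Variant A, Converted: 267×280/559 = 133.7388
  Variant A, Did not convert: 267×279/559 = 133.2612
  Variant B, Converted: 292×280/559 = 146.2612
  Variant B, Did not convert: 292×279/559 = 145.7388
Contributions (O − E)²/E:
  (98 − 133.7388)²/133.7388 = 9.5504
  (169 − 133.2612)²/133.2612 = 9.5846
  (182 − 146.2612)²/146.2612 = 8.7327
  (110 − 145.7388)²/145.7388 = 8.7640
χ² = 9.5504 + 9.5846 + 8.7327 + 8.7640 = 36.632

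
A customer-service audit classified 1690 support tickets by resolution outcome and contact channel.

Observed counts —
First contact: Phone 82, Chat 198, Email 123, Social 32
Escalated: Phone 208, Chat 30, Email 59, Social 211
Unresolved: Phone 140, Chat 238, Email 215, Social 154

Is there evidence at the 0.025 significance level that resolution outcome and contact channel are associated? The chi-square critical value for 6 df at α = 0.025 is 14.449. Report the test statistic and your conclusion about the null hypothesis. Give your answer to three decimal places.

Row totals: 435, 508, 747. Column totals: 430, 466, 397, 397. Grand total N = 1690.
Expected counts (row total × column total / N):
  First contact, Phone: 435×430/1690 = 110.6805
  First contact, Chat: 435×466/1690 = 119.9467
  First contact, Email: 435×397/1690 = 102.1864
  First contact, Social: 435×397/1690 = 102.1864
  Escalated, Phone: 508×430/1690 = 129.2544
  Escalated, Chat: 508×466/1690 = 140.0757
  Escalated, Email: 508×397/1690 = 119.3349
  Escalated, Social: 508×397/1690 = 119.3349
  Unresolved, Phone: 747×430/1690 = 190.0651
  Unresolved, Chat: 747×466/1690 = 205.9775
  Unresolved, Email: 747×397/1690 = 175.4787
  Unresolved, Social: 747×397/1690 = 175.4787
Contributions (O − E)²/E:
  (82 − 110.6805)²/110.6805 = 7.4319
  (198 − 119.9467)²/119.9467 = 50.7919
  (123 − 102.1864)²/102.1864 = 4.2394
  (32 − 102.1864)²/102.1864 = 48.2073
  (208 − 129.2544)²/129.2544 = 47.9741
  (30 − 140.0757)²/140.0757 = 86.5008
  (59 − 119.3349)²/119.3349 = 30.5049
  (211 − 119.3349)²/119.3349 = 70.4110
  (140 − 190.0651)²/190.0651 = 13.1877
  (238 − 205.9775)²/205.9775 = 4.9784
  (215 − 175.4787)²/175.4787 = 8.9010
  (154 − 175.4787)²/175.4787 = 2.6290
χ² = 7.4319 + 50.7919 + 4.2394 + 48.2073 + 47.9741 + 86.5008 + 30.5049 + 70.4110 + 13.1877 + 4.9784 + 8.9010 + 2.6290 = 375.757
df = (3−1)(4−1) = 6. Since 375.757 > 14.449, reject the null hypothesis of independence at α = 0.025.

375.757; reject H₀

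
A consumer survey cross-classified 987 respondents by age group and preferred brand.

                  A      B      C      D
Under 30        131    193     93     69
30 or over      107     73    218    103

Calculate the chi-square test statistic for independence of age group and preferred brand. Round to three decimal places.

113.316

Row totals: 486, 501. Column totals: 238, 266, 311, 172. Grand total N = 987.
Expected counts (row total × column total / N):
  Under 30, A: 486×238/987 = 117.1915
  Under 30, B: 486×266/987 = 130.9787
  Under 30, C: 486×311/987 = 153.1368
  Under 30, D: 486×172/987 = 84.6930
  30 or over, A: 501×238/987 = 120.8085
  30 or over, B: 501×266/987 = 135.0213
  30 or over, C: 501×311/987 = 157.8632
  30 or over, D: 501×172/987 = 87.3070
Contributions (O − E)²/E:
  (131 − 117.1915)²/117.1915 = 1.6270
  (193 − 130.9787)²/130.9787 = 29.3685
  (93 − 153.1368)²/153.1368 = 23.6157
  (69 − 84.6930)²/84.6930 = 2.9078
  (107 − 120.8085)²/120.8085 = 1.5783
  (73 − 135.0213)²/135.0213 = 28.4891
  (218 − 157.8632)²/157.8632 = 22.9087
  (103 − 87.3070)²/87.3070 = 2.8207
χ² = 1.6270 + 29.3685 + 23.6157 + 2.9078 + 1.5783 + 28.4891 + 22.9087 + 2.8207 = 113.316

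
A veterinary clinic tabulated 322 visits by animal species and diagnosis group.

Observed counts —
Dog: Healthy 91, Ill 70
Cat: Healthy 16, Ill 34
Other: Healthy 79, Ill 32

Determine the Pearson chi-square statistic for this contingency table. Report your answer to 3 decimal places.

21.884

Row totals: 161, 50, 111. Column totals: 186, 136. Grand total N = 322.
Expected counts (row total × column total / N):
  Dog, Healthy: 161×186/322 = 93.0000
  Dog, Ill: 161×136/322 = 68.0000
  Cat, Healthy: 50×186/322 = 28.8820
  Cat, Ill: 50×136/322 = 21.1180
  Other, Healthy: 111×186/322 = 64.1180
  Other, Ill: 111×136/322 = 46.8820
Contributions (O − E)²/E:
  (91 − 93.0000)²/93.0000 = 0.0430
  (70 − 68.0000)²/68.0000 = 0.0588
  (16 − 28.8820)²/28.8820 = 5.7457
  (34 − 21.1180)²/21.1180 = 7.8580
  (79 − 64.1180)²/64.1180 = 3.4542
  (32 − 46.8820)²/46.8820 = 4.7241
χ² = 0.0430 + 0.0588 + 5.7457 + 7.8580 + 3.4542 + 4.7241 = 21.884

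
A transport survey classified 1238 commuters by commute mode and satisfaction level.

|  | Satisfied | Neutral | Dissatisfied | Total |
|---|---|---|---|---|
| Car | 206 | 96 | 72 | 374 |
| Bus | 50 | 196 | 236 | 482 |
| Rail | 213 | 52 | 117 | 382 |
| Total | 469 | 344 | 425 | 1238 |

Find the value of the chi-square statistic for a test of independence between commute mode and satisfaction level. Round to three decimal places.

Grand total N = 1238.
Expected counts (row total × column total / N):
  Car, Satisfied: 374×469/1238 = 141.684976
  Car, Neutral: 374×344/1238 = 103.922456
  Car, Dissatisfied: 374×425/1238 = 128.392569
  Bus, Satisfied: 482×469/1238 = 182.599354
  Bus, Neutral: 482×344/1238 = 133.932149
  Bus, Dissatisfied: 482×425/1238 = 165.468498
  Rail, Satisfied: 382×469/1238 = 144.715670
  Rail, Neutral: 382×344/1238 = 106.145396
  Rail, Dissatisfied: 382×425/1238 = 131.138934
Contributions (O − E)²/E:
  (206 − 141.684976)²/141.684976 = 29.1945
  (96 − 103.922456)²/103.922456 = 0.6040
  (72 − 128.392569)²/128.392569 = 24.7687
  (50 − 182.599354)²/182.599354 = 96.2905
  (196 − 133.932149)²/133.932149 = 28.7640
  (236 − 165.468498)²/165.468498 = 30.0643
  (213 − 144.715670)²/144.715670 = 32.2201
  (52 − 106.145396)²/106.145396 = 27.6199
  (117 − 131.138934)²/131.138934 = 1.5244
χ² = 29.1945 + 0.6040 + 24.7687 + 96.2905 + 28.7640 + 30.0643 + 32.2201 + 27.6199 + 1.5244 = 271.050

271.050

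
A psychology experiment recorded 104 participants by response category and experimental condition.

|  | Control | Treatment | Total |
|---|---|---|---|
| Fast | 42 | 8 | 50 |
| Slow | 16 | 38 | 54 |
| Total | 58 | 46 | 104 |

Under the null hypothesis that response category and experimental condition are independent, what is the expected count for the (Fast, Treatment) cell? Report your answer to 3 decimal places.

Row total (Fast) = 50; column total (Treatment) = 46; grand total N = 104.
Expected count = (row total × column total) / N = 50 × 46 / 104 = 22.115.

22.115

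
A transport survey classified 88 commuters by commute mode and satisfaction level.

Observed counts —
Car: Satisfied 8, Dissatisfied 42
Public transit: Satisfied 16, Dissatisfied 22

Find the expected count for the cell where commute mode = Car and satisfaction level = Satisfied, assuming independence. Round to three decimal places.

Row total (Car) = 50; column total (Satisfied) = 24; grand total N = 88.
Expected count = (row total × column total) / N = 50 × 24 / 88 = 13.636.

13.636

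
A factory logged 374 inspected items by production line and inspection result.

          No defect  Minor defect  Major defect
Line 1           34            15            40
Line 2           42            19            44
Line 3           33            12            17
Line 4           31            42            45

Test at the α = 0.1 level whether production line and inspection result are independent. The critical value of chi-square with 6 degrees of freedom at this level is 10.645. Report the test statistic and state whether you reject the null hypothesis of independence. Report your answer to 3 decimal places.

22.203; reject H₀

Row totals: 89, 105, 62, 118. Column totals: 140, 88, 146. Grand total N = 374.
Expected counts (row total × column total / N):
  Line 1, No defect: 89×140/374 = 33.3155
  Line 1, Minor defect: 89×88/374 = 20.9412
  Line 1, Major defect: 89×146/374 = 34.7433
  Line 2, No defect: 105×140/374 = 39.3048
  Line 2, Minor defect: 105×88/374 = 24.7059
  Line 2, Major defect: 105×146/374 = 40.9893
  Line 3, No defect: 62×140/374 = 23.2086
  Line 3, Minor defect: 62×88/374 = 14.5882
  Line 3, Major defect: 62×146/374 = 24.2032
  Line 4, No defect: 118×140/374 = 44.1711
  Line 4, Minor defect: 118×88/374 = 27.7647
  Line 4, Major defect: 118×146/374 = 46.0642
Contributions (O − E)²/E:
  (34 − 33.3155)²/33.3155 = 0.0141
  (15 − 20.9412)²/20.9412 = 1.6856
  (40 − 34.7433)²/34.7433 = 0.7953
  (42 − 39.3048)²/39.3048 = 0.1848
  (19 − 24.7059)²/24.7059 = 1.3178
  (44 − 40.9893)²/40.9893 = 0.2211
  (33 − 23.2086)²/23.2086 = 4.1309
  (12 − 14.5882)²/14.5882 = 0.4592
  (17 − 24.2032)²/24.2032 = 2.1438
  (31 − 44.1711)²/44.1711 = 3.9274
  (42 − 27.7647)²/27.7647 = 7.2986
  (45 − 46.0642)²/46.0642 = 0.0246
χ² = 0.0141 + 1.6856 + 0.7953 + 0.1848 + 1.3178 + 0.2211 + 4.1309 + 0.4592 + 2.1438 + 3.9274 + 7.2986 + 0.0246 = 22.203
df = (4−1)(3−1) = 6. Since 22.203 > 10.645, reject the null hypothesis of independence at α = 0.1.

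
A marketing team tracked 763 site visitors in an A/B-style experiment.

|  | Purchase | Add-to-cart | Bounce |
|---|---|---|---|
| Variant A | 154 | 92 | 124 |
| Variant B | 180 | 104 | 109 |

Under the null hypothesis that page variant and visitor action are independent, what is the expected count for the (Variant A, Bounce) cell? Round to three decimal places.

Row total (Variant A) = 370; column total (Bounce) = 233; grand total N = 763.
Expected count = (row total × column total) / N = 370 × 233 / 763 = 112.988.

112.988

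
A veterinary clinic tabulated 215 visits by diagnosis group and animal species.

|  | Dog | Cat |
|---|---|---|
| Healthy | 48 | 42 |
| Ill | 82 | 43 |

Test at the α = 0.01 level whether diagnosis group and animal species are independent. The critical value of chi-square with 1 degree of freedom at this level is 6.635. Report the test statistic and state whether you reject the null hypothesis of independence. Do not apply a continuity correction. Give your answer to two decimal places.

3.29; fail to reject H₀

Row totals: 90, 125. Column totals: 130, 85. Grand total N = 215.
Expected counts (row total × column total / N):
  Healthy, Dog: 90×130/215 = 54.419
  Healthy, Cat: 90×85/215 = 35.581
  Ill, Dog: 125×130/215 = 75.581
  Ill, Cat: 125×85/215 = 49.419
Contributions (O − E)²/E:
  (48 − 54.419)²/54.419 = 0.7572
  (42 − 35.581)²/35.581 = 1.1580
  (82 − 75.581)²/75.581 = 0.5452
  (43 − 49.419)²/49.419 = 0.8338
χ² = 0.7572 + 1.1580 + 0.5452 + 0.8338 = 3.29
df = (2−1)(2−1) = 1. Since 3.29 < 6.635, fail to reject the null hypothesis of independence at α = 0.01.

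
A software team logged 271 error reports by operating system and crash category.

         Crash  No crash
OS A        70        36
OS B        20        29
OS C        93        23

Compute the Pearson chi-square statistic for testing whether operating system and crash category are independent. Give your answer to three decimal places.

24.509

Row totals: 106, 49, 116. Column totals: 183, 88. Grand total N = 271.
Expected counts (row total × column total / N):
  OS A, Crash: 106×183/271 = 71.57934
  OS A, No crash: 106×88/271 = 34.42066
  OS B, Crash: 49×183/271 = 33.08856
  OS B, No crash: 49×88/271 = 15.91144
  OS C, Crash: 116×183/271 = 78.33210
  OS C, No crash: 116×88/271 = 37.66790
Contributions (O − E)²/E:
  (70 − 71.57934)²/71.57934 = 0.0348
  (36 − 34.42066)²/34.42066 = 0.0725
  (20 − 33.08856)²/33.08856 = 5.1773
  (29 − 15.91144)²/15.91144 = 10.7665
  (93 − 78.33210)²/78.33210 = 2.7466
  (23 − 37.66790)²/37.66790 = 5.7117
χ² = 0.0348 + 0.0725 + 5.1773 + 10.7665 + 2.7466 + 5.7117 = 24.509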